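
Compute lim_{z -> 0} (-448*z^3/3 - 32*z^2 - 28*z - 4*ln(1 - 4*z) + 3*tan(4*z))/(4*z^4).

Substitution gives 0/0; apply L'Hôpital's rule 4 times.
After differentiating numerator and denominator 4 times the quotient is (18432*tan(4*z)^3/cos(4*z)^2 + 12288*tan(4*z)/cos(4*z)^2 + 6144/(4*z - 1)^4)/(96); at z = 0 this is 64.

64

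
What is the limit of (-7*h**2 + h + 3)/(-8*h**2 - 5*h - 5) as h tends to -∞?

7/8

Numerator and denominator both have degree 2.
Dividing every term by h^2, all lower-order terms vanish and the limit is the ratio of leading coefficients, -7/(-8) = 7/8.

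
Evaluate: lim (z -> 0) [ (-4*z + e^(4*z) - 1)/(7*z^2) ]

8/7

Direct substitution gives 0/0.
Apply L'Hôpital: lim (4*e^(4*z) - 4)/(14*z), still 0/0.
After 2 applications of L'Hôpital's rule the quotient is (16*e^(4*z))/(14); substituting z = 0 gives 8/7.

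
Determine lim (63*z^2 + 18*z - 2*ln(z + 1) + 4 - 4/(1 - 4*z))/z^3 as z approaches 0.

-770/3

Substitution gives 0/0; apply L'Hôpital's rule 3 times.
After differentiating numerator and denominator 3 times the quotient is (-1536/(4*z - 1)^4 - 4/(z + 1)^3)/(6); at z = 0 this is -770/3.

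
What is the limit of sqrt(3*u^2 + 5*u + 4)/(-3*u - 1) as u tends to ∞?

-√(3)/3

For large |u|, √(3*u^2 + 5*u + 4) ≈ √3·|u| and the denominator ≈ -3u.
Since u → +∞, |u| = u, giving √3/(-3) = -√(3)/3.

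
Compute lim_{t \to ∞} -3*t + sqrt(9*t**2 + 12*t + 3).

2

An ∞ − ∞ form. Rationalising with the conjugate, the difference becomes (12t + 3) / (√(9*t^2 + 12*t + 3) + 3t).
For large t the denominator behaves like 2·3t, so the quotient tends to 12/6 = 2.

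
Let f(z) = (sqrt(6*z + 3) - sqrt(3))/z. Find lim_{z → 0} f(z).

√(3)

Substitution gives 0/0. Multiply numerator and denominator by the conjugate √(3 + 6z) + √3.
The numerator becomes (3 + 6z) − 3 = 6z, so the expression simplifies to 6/(√(3 + 6z) + √3).
Letting z → 0 gives 6/(2√3) = √(3).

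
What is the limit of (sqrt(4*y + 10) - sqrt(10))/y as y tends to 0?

Substitution gives 0/0. Multiply numerator and denominator by the conjugate √(10 + 4y) + √10.
The numerator becomes (10 + 4y) − 10 = 4y, so the expression simplifies to 4/(√(10 + 4y) + √10).
Letting y → 0 gives 4/(2√10) = √(10)/5.

√(10)/5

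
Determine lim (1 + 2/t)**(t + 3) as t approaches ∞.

e^(2)

Write it as [(1 + 2/t)^t]^(1) · (1 + 2/t)^(3). The bracketed term tends to e^(2) and the second factor to 1, so the limit is e^(2).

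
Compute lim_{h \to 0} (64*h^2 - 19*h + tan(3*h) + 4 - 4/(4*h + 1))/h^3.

265

Substitution gives 0/0; apply L'Hôpital's rule 3 times.
After differentiating numerator and denominator 3 times the quotient is (162*tan(3*h)^2/cos(3*h)^2 + 54/cos(3*h)^2 + 1536/(4*h + 1)^4)/(6); at h = 0 this is 265.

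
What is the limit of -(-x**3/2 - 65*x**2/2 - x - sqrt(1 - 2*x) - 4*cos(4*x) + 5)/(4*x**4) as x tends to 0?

1009/96

Substitution gives 0/0; apply L'Hôpital's rule 4 times.
After differentiating numerator and denominator 4 times the quotient is (-1024*cos(4*x) + 15/(1 - 2*x)^(7/2))/(-96); at x = 0 this is 1009/96.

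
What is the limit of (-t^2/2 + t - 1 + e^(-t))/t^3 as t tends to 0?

-1/6

Direct substitution gives 0/0.
Apply L'Hôpital: lim (-t + 1 - e^(-t))/(3*t^2), still 0/0.
Apply L'Hôpital: lim (-1 + e^(-t))/(6*t), still 0/0.
After 3 applications of L'Hôpital's rule the quotient is (-e^(-t))/(6); substituting t = 0 gives -1/6.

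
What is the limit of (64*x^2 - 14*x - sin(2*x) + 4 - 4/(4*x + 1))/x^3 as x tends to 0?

772/3

Substitution gives 0/0; apply L'Hôpital's rule 3 times.
After differentiating numerator and denominator 3 times the quotient is (8*cos(2*x) + 1536/(4*x + 1)^4)/(6); at x = 0 this is 772/3.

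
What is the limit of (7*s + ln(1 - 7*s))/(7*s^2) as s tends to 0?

-7/2

Direct substitution gives 0/0.
Apply L'Hôpital: lim (7 - 7/(1 - 7*s))/(14*s), still 0/0.
After 2 applications of L'Hôpital's rule the quotient is (-49/(1 - 7*s)^2)/(14); substituting s = 0 gives -7/2.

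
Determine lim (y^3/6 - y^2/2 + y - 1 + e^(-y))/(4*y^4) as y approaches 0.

1/96

Direct substitution gives 0/0.
Apply L'Hôpital: lim (y^2/2 - y + 1 - e^(-y))/(16*y^3), still 0/0.
Apply L'Hôpital: lim (y - 1 + e^(-y))/(48*y^2), still 0/0.
Apply L'Hôpital: lim (1 - e^(-y))/(96*y), still 0/0.
After 4 applications of L'Hôpital's rule the quotient is (e^(-y))/(96); substituting y = 0 gives 1/96.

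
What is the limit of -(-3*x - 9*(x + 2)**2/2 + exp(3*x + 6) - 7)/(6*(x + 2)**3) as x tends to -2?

Direct substitution gives 0/0.
Apply L'Hôpital: lim (-9*x + 3*e^(3*x + 6) - 21)/(-18*(x + 2)^2), still 0/0.
Apply L'Hôpital: lim (9*e^(3*x + 6) - 9)/(-36*x - 72), still 0/0.
After 3 applications of L'Hôpital's rule the quotient is (27*e^(3*x + 6))/(-36); substituting x = -2 gives -3/4.

-3/4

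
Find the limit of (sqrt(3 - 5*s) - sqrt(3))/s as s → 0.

A 0/0 form; rationalise with √(3 - 5s) + √3. This collapses the numerator to -5s, leaving -5/(√(3 - 5s) + √3) → -5/(2√3) = -5*√(3)/6.

-5*√(3)/6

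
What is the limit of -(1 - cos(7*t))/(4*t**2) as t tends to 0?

Substitution gives 0/0.
Use (1 − cos u)/u² → 1/2 with u = 7t: the limit is 7²/(2·(-4)) = -49/8.

-49/8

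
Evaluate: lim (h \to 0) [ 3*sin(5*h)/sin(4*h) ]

Substitution gives 0/0.
Divide numerator and denominator by h: sin(5h)/h → 5 and sin(4h)/h → 4, so the limit is 3·5/4 = 15/4.

15/4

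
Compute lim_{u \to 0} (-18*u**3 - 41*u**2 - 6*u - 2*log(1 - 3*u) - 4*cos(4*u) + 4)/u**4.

-13/6

Substitution gives 0/0; apply L'Hôpital's rule 4 times.
After differentiating numerator and denominator 4 times the quotient is (-1024*cos(4*u) + 972/(3*u - 1)^4)/(24); at u = 0 this is -13/6.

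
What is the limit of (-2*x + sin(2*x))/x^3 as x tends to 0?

-4/3

Direct substitution gives 0/0.
Apply L'Hôpital: lim (2*cos(2*x) - 2)/(3*x^2), still 0/0.
Apply L'Hôpital: lim (-4*sin(2*x))/(6*x), still 0/0.
After 3 applications of L'Hôpital's rule the quotient is (-8*cos(2*x))/(6); substituting x = 0 gives -4/3.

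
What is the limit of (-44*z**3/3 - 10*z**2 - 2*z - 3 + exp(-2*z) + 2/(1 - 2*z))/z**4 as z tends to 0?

98/3

Substitution gives 0/0; apply L'Hôpital's rule 4 times.
After differentiating numerator and denominator 4 times the quotient is (16*e^(-2*z) - 768/(2*z - 1)^5)/(24); at z = 0 this is 98/3.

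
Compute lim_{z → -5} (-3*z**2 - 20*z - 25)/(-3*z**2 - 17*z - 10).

At z = -5 both the top and bottom vanish — a removable singularity. Factoring out (z + 5) from each leaves (-3*z - 5)/(-3*z - 2), which at z = -5 equals 10/13.

10/13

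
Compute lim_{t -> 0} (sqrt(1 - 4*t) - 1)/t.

Substitution gives 0/0. Multiply numerator and denominator by the conjugate √(1 - 4t) + √1.
The numerator becomes (1 - 4t) − 1 = -4t, so the expression simplifies to -4/(√(1 - 4t) + √1).
Letting t → 0 gives -4/(2√1) = -2.

-2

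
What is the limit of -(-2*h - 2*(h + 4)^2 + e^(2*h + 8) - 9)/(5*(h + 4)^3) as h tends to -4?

-4/15

Direct substitution gives 0/0.
Apply L'Hôpital: lim (-4*h + 2*e^(2*h + 8) - 18)/(-15*(h + 4)^2), still 0/0.
Apply L'Hôpital: lim (4*e^(2*h + 8) - 4)/(-30*h - 120), still 0/0.
After 3 applications of L'Hôpital's rule the quotient is (8*e^(2*h + 8))/(-30); substituting h = -4 gives -4/15.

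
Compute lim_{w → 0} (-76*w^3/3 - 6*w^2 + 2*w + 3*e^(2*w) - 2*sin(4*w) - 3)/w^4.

Substitution gives 0/0; apply L'Hôpital's rule 4 times.
After differentiating numerator and denominator 4 times the quotient is (48*e^(2*w) - 512*sin(4*w))/(24); at w = 0 this is 2.

2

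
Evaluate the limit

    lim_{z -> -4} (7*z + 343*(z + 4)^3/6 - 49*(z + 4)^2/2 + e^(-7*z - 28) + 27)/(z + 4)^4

2401/24

Direct substitution gives 0/0.
Apply L'Hôpital: lim (-49*z + 343*(z + 4)^2/2 - 7*e^(-7*z - 28) - 189)/(4*(z + 4)^3), still 0/0.
Apply L'Hôpital: lim (343*z + 49*e^(-7*z - 28) + 1323)/(12*(z + 4)^2), still 0/0.
Apply L'Hôpital: lim (343 - 343*e^(-7*z - 28))/(24*z + 96), still 0/0.
After 4 applications of L'Hôpital's rule the quotient is (2401*e^(-7*z - 28))/(24); substituting z = -4 gives 2401/24.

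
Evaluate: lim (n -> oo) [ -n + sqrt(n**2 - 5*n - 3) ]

-5/2

An ∞ − ∞ form. Rationalising with the conjugate, the difference becomes (-5n - 3) / (√(n^2 - 5*n - 3) + n).
For large n the denominator behaves like 2·n, so the quotient tends to -5/2 = -5/2.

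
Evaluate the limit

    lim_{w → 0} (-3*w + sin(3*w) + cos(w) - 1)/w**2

Substitution gives 0/0; apply L'Hôpital's rule 2 times.
After differentiating numerator and denominator 2 times the quotient is (-9*sin(3*w) - cos(w))/(2); at w = 0 this is -1/2.

-1/2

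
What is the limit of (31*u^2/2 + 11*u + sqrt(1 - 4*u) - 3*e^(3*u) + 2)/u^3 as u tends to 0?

-35/2

Substitution gives 0/0; apply L'Hôpital's rule 3 times.
After differentiating numerator and denominator 3 times the quotient is (-81*e^(3*u) - 24/(1 - 4*u)^(5/2))/(6); at u = 0 this is -35/2.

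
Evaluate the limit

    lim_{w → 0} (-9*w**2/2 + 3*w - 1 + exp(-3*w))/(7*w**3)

-9/14

Direct substitution gives 0/0.
Apply L'Hôpital: lim (-9*w + 3 - 3*e^(-3*w))/(21*w^2), still 0/0.
Apply L'Hôpital: lim (-9 + 9*e^(-3*w))/(42*w), still 0/0.
After 3 applications of L'Hôpital's rule the quotient is (-27*e^(-3*w))/(42); substituting w = 0 gives -9/14.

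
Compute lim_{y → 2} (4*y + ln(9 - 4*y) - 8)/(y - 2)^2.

-8

Direct substitution gives 0/0.
Apply L'Hôpital: lim (4 - 4/(9 - 4*y))/(2*y - 4), still 0/0.
After 2 applications of L'Hôpital's rule the quotient is (-16/(9 - 4*y)^2)/(2); substituting y = 2 gives -8.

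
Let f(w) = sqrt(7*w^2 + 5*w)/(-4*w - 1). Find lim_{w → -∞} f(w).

√(7)/4

For large |w|, √(7*w^2 + 5*w) ≈ √7·|w| and the denominator ≈ -4w.
Since w → −∞, |w| = −w, giving −√7/(-4) = √(7)/4.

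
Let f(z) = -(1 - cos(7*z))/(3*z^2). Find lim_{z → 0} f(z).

Substitution gives 0/0.
Use (1 − cos u)/u² → 1/2 with u = 7z: the limit is 7²/(2·(-3)) = -49/6.

-49/6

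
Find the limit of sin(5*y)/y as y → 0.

5

Substitution gives 0/0.
Write it as (5)·sin(5y)/(5y); since sin(u)/u → 1, the limit is 5.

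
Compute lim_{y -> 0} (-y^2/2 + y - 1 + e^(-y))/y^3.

-1/6

Direct substitution gives 0/0.
Apply L'Hôpital: lim (-y + 1 - e^(-y))/(3*y^2), still 0/0.
Apply L'Hôpital: lim (-1 + e^(-y))/(6*y), still 0/0.
After 3 applications of L'Hôpital's rule the quotient is (-e^(-y))/(6); substituting y = 0 gives -1/6.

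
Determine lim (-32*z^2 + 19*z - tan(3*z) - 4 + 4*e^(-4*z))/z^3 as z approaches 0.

-155/3

Substitution gives 0/0; apply L'Hôpital's rule 3 times.
After differentiating numerator and denominator 3 times the quotient is (2*(108*(cos(6*z) - 2)*e^(4*z)/(cos(6*z) + 1)^2 - 128)*e^(-4*z))/(6); at z = 0 this is -155/3.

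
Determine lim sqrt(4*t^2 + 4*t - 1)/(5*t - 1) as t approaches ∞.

2/5

For large |t|, √(4*t^2 + 4*t - 1) ≈ √4·|t| and the denominator ≈ 5t.
Since t → +∞, |t| = t, giving √4/(5) = 2/5.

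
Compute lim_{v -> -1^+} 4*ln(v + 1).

-∞

As v → -1⁺, v + 1 → 0⁺ and ln(v + 1) → −∞.
Multiplying by 4 gives -∞.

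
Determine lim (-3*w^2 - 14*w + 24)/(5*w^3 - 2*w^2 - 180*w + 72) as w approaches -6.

Direct substitution gives 0/0, so factor. Both numerator and denominator have (w + 6) as a factor.
After cancelling, the expression reduces to (4 - 3*w)/(5*w^2 - 32*w + 12).
Substituting w = -6 gives 11/192.

11/192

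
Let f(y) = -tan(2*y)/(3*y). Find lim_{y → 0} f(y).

Substitution gives 0/0.
Since tan(u)/u → 1 as u → 0, tan(2y)/(2y) → 1 and the limit is 2/(-3) = -2/3.

-2/3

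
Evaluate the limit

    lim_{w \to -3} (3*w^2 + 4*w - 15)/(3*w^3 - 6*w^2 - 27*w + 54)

Direct substitution gives 0/0, so factor. Both numerator and denominator have (w + 3) as a factor.
After cancelling, the expression reduces to (3*w - 5)/(3*w^2 - 15*w + 18).
Substituting w = -3 gives -7/45.

-7/45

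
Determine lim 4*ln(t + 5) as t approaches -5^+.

-∞

As t → -5⁺, t + 5 → 0⁺ and ln(t + 5) → −∞.
Multiplying by 4 gives -∞.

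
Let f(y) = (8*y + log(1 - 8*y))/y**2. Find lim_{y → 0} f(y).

-32

Direct substitution gives 0/0.
Apply L'Hôpital: lim (8 - 8/(1 - 8*y))/(2*y), still 0/0.
After 2 applications of L'Hôpital's rule the quotient is (-64/(1 - 8*y)^2)/(2); substituting y = 0 gives -32.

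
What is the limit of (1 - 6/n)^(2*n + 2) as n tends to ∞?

e^(-12)

Write it as [(1 - 6/n)^n]^(2) · (1 - 6/n)^(2). The bracketed term tends to e^(-6) and the second factor to 1, so the limit is e^(-12).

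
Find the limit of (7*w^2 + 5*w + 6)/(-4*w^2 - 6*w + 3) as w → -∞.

Numerator and denominator both have degree 2.
Dividing every term by w^2, all lower-order terms vanish and the limit is the ratio of leading coefficients, 7/(-4) = -7/4.

-7/4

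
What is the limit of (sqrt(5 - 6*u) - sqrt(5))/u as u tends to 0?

-3*√(5)/5

Substitution gives 0/0. Multiply numerator and denominator by the conjugate √(5 - 6u) + √5.
The numerator becomes (5 - 6u) − 5 = -6u, so the expression simplifies to -6/(√(5 - 6u) + √5).
Letting u → 0 gives -6/(2√5) = -3*√(5)/5.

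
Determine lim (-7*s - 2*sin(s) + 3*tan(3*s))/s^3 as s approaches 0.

Substitution gives 0/0 (the numerator vanishes to order 3).
Expand each term to order s^3: the coefficient of s^3 in -2·sin(s) is 1/3 and in 3·tan(3s) is 27.
Lower-order terms cancel with the polynomial part, so the numerator is (82/3)·s^3 + o(s^3), and the limit is (82/3)/(1) = 82/3.

82/3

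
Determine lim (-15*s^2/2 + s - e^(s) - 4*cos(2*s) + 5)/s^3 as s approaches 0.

Substitution gives 0/0; apply L'Hôpital's rule 3 times.
After differentiating numerator and denominator 3 times the quotient is (-e^(s) - 32*sin(2*s))/(6); at s = 0 this is -1/6.

-1/6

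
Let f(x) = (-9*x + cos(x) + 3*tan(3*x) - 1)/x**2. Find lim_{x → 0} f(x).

Substitution gives 0/0 (the numerator vanishes to order 2).
Expand each term to order x^2: the coefficient of x^2 in cos(x) is -1/2 and in 3·tan(3x) is 0.
Lower-order terms cancel with the polynomial part, so the numerator is (-1/2)·x^2 + o(x^2), and the limit is (-1/2)/(1) = -1/2.

-1/2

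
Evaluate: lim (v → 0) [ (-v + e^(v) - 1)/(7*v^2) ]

1/14

Direct substitution gives 0/0.
Apply L'Hôpital: lim (e^(v) - 1)/(14*v), still 0/0.
After 2 applications of L'Hôpital's rule the quotient is (e^(v))/(14); substituting v = 0 gives 1/14.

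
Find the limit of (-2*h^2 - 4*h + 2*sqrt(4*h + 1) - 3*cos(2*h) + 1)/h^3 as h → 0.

8

Substitution gives 0/0 (the numerator vanishes to order 3).
Expand each term to order h^3: the coefficient of h^3 in 2·√(1 + 4h) is 8 and in -3·cos(2h) is 0.
Lower-order terms cancel with the polynomial part, so the numerator is (8)·h^3 + o(h^3), and the limit is (8)/(1) = 8.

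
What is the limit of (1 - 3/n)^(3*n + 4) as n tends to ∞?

e^(-9)

Write it as [(1 - 3/n)^n]^(3) · (1 - 3/n)^(4). The bracketed term tends to e^(-3) and the second factor to 1, so the limit is e^(-9).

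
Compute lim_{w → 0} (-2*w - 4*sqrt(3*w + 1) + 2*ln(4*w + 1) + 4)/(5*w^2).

Substitution gives 0/0 (the numerator vanishes to order 2).
Expand each term to order w^2: the coefficient of w^2 in 2·ln(1 + 4w) is -16 and in -4·√(1 + 3w) is 9/2.
Lower-order terms cancel with the polynomial part, so the numerator is (-23/2)·w^2 + o(w^2), and the limit is (-23/2)/(5) = -23/10.

-23/10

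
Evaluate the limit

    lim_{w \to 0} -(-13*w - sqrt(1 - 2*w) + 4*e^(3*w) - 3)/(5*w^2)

-37/10

Substitution gives 0/0 (the numerator vanishes to order 2).
Expand each term to order w^2: the coefficient of w^2 in −√(1 - 2w) is 1/2 and in 4·e^(3w) is 18.
Lower-order terms cancel with the polynomial part, so the numerator is (37/2)·w^2 + o(w^2), and the limit is (37/2)/(-5) = -37/10.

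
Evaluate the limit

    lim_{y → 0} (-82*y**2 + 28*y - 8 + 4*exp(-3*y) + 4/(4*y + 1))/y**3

Substitution gives 0/0; apply L'Hôpital's rule 3 times.
After differentiating numerator and denominator 3 times the quotient is (-108*e^(-3*y) - 1536/(4*y + 1)^4)/(6); at y = 0 this is -274.

-274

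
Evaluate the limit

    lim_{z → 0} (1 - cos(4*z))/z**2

Substitution gives 0/0.
Use (1 − cos u)/u² → 1/2 with u = 4z: the limit is 4²/(2·1) = 8.

8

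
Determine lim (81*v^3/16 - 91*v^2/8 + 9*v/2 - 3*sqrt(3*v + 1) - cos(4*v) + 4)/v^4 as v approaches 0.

-451/384

Substitution gives 0/0 (the numerator vanishes to order 4).
Expand each term to order v^4: the coefficient of v^4 in -3·√(1 + 3v) is 1215/128 and in −cos(4v) is -32/3.
Lower-order terms cancel with the polynomial part, so the numerator is (-451/384)·v^4 + o(v^4), and the limit is (-451/384)/(1) = -451/384.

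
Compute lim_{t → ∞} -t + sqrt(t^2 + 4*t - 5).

2

An ∞ − ∞ form. Rationalising with the conjugate, the difference becomes (4t - 5) / (√(t^2 + 4*t - 5) + t).
For large t the denominator behaves like 2·t, so the quotient tends to 4/2 = 2.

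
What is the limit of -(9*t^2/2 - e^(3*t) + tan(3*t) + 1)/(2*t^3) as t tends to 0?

Substitution gives 0/0; apply L'Hôpital's rule 3 times.
After differentiating numerator and denominator 3 times the quotient is (-27*e^(3*t) + 162*tan(3*t)^4 + 216*tan(3*t)^2 + 54)/(-12); at t = 0 this is -9/4.

-9/4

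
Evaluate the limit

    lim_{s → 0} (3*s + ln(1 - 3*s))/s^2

Direct substitution gives 0/0.
Apply L'Hôpital: lim (3 - 3/(1 - 3*s))/(2*s), still 0/0.
After 2 applications of L'Hôpital's rule the quotient is (-9/(1 - 3*s)^2)/(2); substituting s = 0 gives -9/2.

-9/2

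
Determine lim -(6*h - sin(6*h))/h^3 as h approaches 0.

-36

Direct substitution gives 0/0.
Apply L'Hôpital: lim (6 - 6*cos(6*h))/(-3*h^2), still 0/0.
Apply L'Hôpital: lim (36*sin(6*h))/(-6*h), still 0/0.
After 3 applications of L'Hôpital's rule the quotient is (216*cos(6*h))/(-6); substituting h = 0 gives -36.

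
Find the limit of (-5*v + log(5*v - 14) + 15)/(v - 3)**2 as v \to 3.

Direct substitution gives 0/0.
Apply L'Hôpital: lim (-5 + 5/(5*v - 14))/(2*v - 6), still 0/0.
After 2 applications of L'Hôpital's rule the quotient is (-25/(5*v - 14)^2)/(2); substituting v = 3 gives -25/2.

-25/2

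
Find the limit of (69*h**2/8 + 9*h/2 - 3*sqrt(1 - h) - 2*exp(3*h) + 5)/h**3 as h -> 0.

Substitution gives 0/0 (the numerator vanishes to order 3).
Expand each term to order h^3: the coefficient of h^3 in -3·√(1 - h) is 3/16 and in -2·e^(3h) is -9.
Lower-order terms cancel with the polynomial part, so the numerator is (-141/16)·h^3 + o(h^3), and the limit is (-141/16)/(1) = -141/16.

-141/16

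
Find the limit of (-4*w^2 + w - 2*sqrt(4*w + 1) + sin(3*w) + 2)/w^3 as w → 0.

-25/2

Substitution gives 0/0 (the numerator vanishes to order 3).
Expand each term to order w^3: the coefficient of w^3 in -2·√(1 + 4w) is -8 and in sin(3w) is -9/2.
Lower-order terms cancel with the polynomial part, so the numerator is (-25/2)·w^3 + o(w^3), and the limit is (-25/2)/(1) = -25/2.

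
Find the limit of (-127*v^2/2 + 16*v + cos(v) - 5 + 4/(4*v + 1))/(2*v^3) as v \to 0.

-128

Substitution gives 0/0 (the numerator vanishes to order 3).
Expand each term to order v^3: the coefficient of v^3 in cos(v) is 0 and in 4·1/(1 + 4v) is -256.
Lower-order terms cancel with the polynomial part, so the numerator is (-256)·v^3 + o(v^3), and the limit is (-256)/(2) = -128.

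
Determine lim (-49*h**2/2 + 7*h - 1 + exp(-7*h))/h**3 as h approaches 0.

-343/6

Direct substitution gives 0/0.
Apply L'Hôpital: lim (-49*h + 7 - 7*e^(-7*h))/(3*h^2), still 0/0.
Apply L'Hôpital: lim (-49 + 49*e^(-7*h))/(6*h), still 0/0.
After 3 applications of L'Hôpital's rule the quotient is (-343*e^(-7*h))/(6); substituting h = 0 gives -343/6.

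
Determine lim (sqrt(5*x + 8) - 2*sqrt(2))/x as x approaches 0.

5*√(2)/8

A 0/0 form; rationalise with √(8 + 5x) + √8. This collapses the numerator to 5x, leaving 5/(√(8 + 5x) + √8) → 5/(2√8) = 5*√(2)/8.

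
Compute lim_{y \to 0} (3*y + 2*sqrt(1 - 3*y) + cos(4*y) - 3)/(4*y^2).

Substitution gives 0/0; apply L'Hôpital's rule 2 times.
After differentiating numerator and denominator 2 times the quotient is (-16*cos(4*y) - 9/(2*(1 - 3*y)^(3/2)))/(8); at y = 0 this is -41/16.

-41/16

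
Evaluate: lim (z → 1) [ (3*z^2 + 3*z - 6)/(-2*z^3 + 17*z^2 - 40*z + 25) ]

Direct substitution gives 0/0, so factor. Both numerator and denominator have (z - 1) as a factor.
After cancelling, the expression reduces to (3*z + 6)/(-2*z^2 + 15*z - 25).
Substituting z = 1 gives -3/4.

-3/4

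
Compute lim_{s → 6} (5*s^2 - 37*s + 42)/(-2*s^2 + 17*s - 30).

-23/7

Direct substitution gives 0/0, so factor. Both numerator and denominator have (s - 6) as a factor.
After cancelling, the expression reduces to (5*s - 7)/(5 - 2*s).
Substituting s = 6 gives -23/7.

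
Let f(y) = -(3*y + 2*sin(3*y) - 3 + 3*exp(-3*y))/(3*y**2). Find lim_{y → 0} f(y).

Substitution gives 0/0 (the numerator vanishes to order 2).
Expand each term to order y^2: the coefficient of y^2 in 3·e^(-3y) is 27/2 and in 2·sin(3y) is 0.
Lower-order terms cancel with the polynomial part, so the numerator is (27/2)·y^2 + o(y^2), and the limit is (27/2)/(-3) = -9/2.

-9/2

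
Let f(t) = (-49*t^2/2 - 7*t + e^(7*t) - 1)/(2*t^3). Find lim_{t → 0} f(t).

Direct substitution gives 0/0.
Apply L'Hôpital: lim (-49*t + 7*e^(7*t) - 7)/(6*t^2), still 0/0.
Apply L'Hôpital: lim (49*e^(7*t) - 49)/(12*t), still 0/0.
After 3 applications of L'Hôpital's rule the quotient is (343*e^(7*t))/(12); substituting t = 0 gives 343/12.

343/12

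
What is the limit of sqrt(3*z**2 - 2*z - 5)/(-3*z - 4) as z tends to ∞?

-√(3)/3

For large |z|, √(3*z^2 - 2*z - 5) ≈ √3·|z| and the denominator ≈ -3z.
Since z → +∞, |z| = z, giving √3/(-3) = -√(3)/3.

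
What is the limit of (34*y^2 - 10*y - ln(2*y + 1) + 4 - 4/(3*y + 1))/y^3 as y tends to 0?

316/3

Substitution gives 0/0; apply L'Hôpital's rule 3 times.
After differentiating numerator and denominator 3 times the quotient is (648/(3*y + 1)^4 - 16/(2*y + 1)^3)/(6); at y = 0 this is 316/3.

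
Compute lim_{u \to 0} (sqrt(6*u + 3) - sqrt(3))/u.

√(3)

A 0/0 form; rationalise with √(3 + 6u) + √3. This collapses the numerator to 6u, leaving 6/(√(3 + 6u) + √3) → 6/(2√3) = √(3).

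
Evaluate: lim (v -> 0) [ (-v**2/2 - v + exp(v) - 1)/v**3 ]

1/6

Direct substitution gives 0/0.
Apply L'Hôpital: lim (-v + e^(v) - 1)/(3*v^2), still 0/0.
Apply L'Hôpital: lim (e^(v) - 1)/(6*v), still 0/0.
After 3 applications of L'Hôpital's rule the quotient is (e^(v))/(6); substituting v = 0 gives 1/6.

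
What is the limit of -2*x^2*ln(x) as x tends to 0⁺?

This is a 0·(−∞) form. Rewrite as -2·ln(x) / x^(−2) and apply L'Hôpital:
the derivative quotient is -2·(1/x) / (−2·x^(−3)) = (2/2)·x^2 → 0.

0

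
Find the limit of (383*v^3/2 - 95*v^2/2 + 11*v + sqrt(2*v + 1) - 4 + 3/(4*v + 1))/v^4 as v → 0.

6139/8

Substitution gives 0/0 (the numerator vanishes to order 4).
Expand each term to order v^4: the coefficient of v^4 in √(1 + 2v) is -5/8 and in 3·1/(1 + 4v) is 768.
Lower-order terms cancel with the polynomial part, so the numerator is (6139/8)·v^4 + o(v^4), and the limit is (6139/8)/(1) = 6139/8.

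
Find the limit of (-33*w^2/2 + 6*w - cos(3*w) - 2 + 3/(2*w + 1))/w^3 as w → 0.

Substitution gives 0/0 (the numerator vanishes to order 3).
Expand each term to order w^3: the coefficient of w^3 in 3·1/(1 + 2w) is -24 and in −cos(3w) is 0.
Lower-order terms cancel with the polynomial part, so the numerator is (-24)·w^3 + o(w^3), and the limit is (-24)/(1) = -24.

-24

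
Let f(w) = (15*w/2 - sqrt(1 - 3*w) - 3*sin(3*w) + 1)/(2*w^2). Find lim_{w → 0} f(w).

9/16

Substitution gives 0/0; apply L'Hôpital's rule 2 times.
After differentiating numerator and denominator 2 times the quotient is (27*sin(3*w) + 9/(4*(1 - 3*w)^(3/2)))/(4); at w = 0 this is 9/16.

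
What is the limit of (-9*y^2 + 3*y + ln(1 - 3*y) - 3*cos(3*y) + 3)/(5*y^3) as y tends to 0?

Substitution gives 0/0; apply L'Hôpital's rule 3 times.
After differentiating numerator and denominator 3 times the quotient is (-81*sin(3*y) + 54/(3*y - 1)^3)/(30); at y = 0 this is -9/5.

-9/5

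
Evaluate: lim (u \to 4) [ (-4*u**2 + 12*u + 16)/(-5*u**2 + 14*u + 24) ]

Direct substitution gives 0/0, so factor. Both numerator and denominator have (u - 4) as a factor.
After cancelling, the expression reduces to (-4*u - 4)/(-5*u - 6).
Substituting u = 4 gives 10/13.

10/13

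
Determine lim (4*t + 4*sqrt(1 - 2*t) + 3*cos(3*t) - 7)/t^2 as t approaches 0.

-31/2

Substitution gives 0/0 (the numerator vanishes to order 2).
Expand each term to order t^2: the coefficient of t^2 in 4·√(1 - 2t) is -2 and in 3·cos(3t) is -27/2.
Lower-order terms cancel with the polynomial part, so the numerator is (-31/2)·t^2 + o(t^2), and the limit is (-31/2)/(1) = -31/2.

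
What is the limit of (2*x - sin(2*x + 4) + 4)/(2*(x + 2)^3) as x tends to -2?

Direct substitution gives 0/0.
Apply L'Hôpital: lim (2 - 2*cos(2*x + 4))/(6*(x + 2)^2), still 0/0.
Apply L'Hôpital: lim (4*sin(2*x + 4))/(12*x + 24), still 0/0.
After 3 applications of L'Hôpital's rule the quotient is (8*cos(2*x + 4))/(12); substituting x = -2 gives 2/3.

2/3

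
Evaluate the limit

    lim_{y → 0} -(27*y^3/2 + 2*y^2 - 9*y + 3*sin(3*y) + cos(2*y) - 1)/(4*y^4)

-1/6

Substitution gives 0/0; apply L'Hôpital's rule 4 times.
After differentiating numerator and denominator 4 times the quotient is (243*sin(3*y) + 16*cos(2*y))/(-96); at y = 0 this is -1/6.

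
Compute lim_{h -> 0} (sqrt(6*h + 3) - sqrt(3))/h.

√(3)

A 0/0 form; rationalise with √(3 + 6h) + √3. This collapses the numerator to 6h, leaving 6/(√(3 + 6h) + √3) → 6/(2√3) = √(3).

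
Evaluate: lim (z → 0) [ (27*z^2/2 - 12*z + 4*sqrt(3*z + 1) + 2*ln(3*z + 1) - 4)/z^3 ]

Substitution gives 0/0 (the numerator vanishes to order 3).
Expand each term to order z^3: the coefficient of z^3 in 2·ln(1 + 3z) is 18 and in 4·√(1 + 3z) is 27/4.
Lower-order terms cancel with the polynomial part, so the numerator is (99/4)·z^3 + o(z^3), and the limit is (99/4)/(1) = 99/4.

99/4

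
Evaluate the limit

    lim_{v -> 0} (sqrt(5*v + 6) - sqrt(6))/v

5*√(6)/12

A 0/0 form; rationalise with √(6 + 5v) + √6. This collapses the numerator to 5v, leaving 5/(√(6 + 5v) + √6) → 5/(2√6) = 5*√(6)/12.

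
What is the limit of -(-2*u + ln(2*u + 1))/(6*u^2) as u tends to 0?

Direct substitution gives 0/0.
Apply L'Hôpital: lim (-2 + 2/(2*u + 1))/(-12*u), still 0/0.
After 2 applications of L'Hôpital's rule the quotient is (-4/(2*u + 1)^2)/(-12); substituting u = 0 gives 1/3.

1/3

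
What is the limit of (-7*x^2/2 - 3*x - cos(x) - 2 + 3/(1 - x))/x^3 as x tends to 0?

Substitution gives 0/0; apply L'Hôpital's rule 3 times.
After differentiating numerator and denominator 3 times the quotient is (-sin(x) + 18/(x - 1)^4)/(6); at x = 0 this is 3.

3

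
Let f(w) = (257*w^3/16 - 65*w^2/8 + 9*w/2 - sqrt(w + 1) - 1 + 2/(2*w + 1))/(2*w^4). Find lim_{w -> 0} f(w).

Substitution gives 0/0; apply L'Hôpital's rule 4 times.
After differentiating numerator and denominator 4 times the quotient is (768/(2*w + 1)^5 + 15/(16*(w + 1)^(7/2)))/(48); at w = 0 this is 4101/256.

4101/256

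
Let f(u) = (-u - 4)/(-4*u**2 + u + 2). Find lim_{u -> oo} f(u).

0

The denominator has degree 2 and the numerator degree 1. Dividing numerator and denominator by u^2 sends every term to 0 except the leading denominator term, so the limit is 0.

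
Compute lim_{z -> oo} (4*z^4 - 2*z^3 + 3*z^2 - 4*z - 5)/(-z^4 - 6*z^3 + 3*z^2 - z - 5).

-4

Numerator and denominator both have degree 4.
Dividing every term by z^4, all lower-order terms vanish and the limit is the ratio of leading coefficients, 4/(-1) = -4.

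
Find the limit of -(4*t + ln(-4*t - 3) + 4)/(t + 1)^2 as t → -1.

8

Direct substitution gives 0/0.
Apply L'Hôpital: lim (4 - 4/(-4*t - 3))/(-2*t - 2), still 0/0.
After 2 applications of L'Hôpital's rule the quotient is (-16/(-4*t - 3)^2)/(-2); substituting t = -1 gives 8.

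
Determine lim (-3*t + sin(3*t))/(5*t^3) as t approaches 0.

Direct substitution gives 0/0.
Apply L'Hôpital: lim (3*cos(3*t) - 3)/(15*t^2), still 0/0.
Apply L'Hôpital: lim (-9*sin(3*t))/(30*t), still 0/0.
After 3 applications of L'Hôpital's rule the quotient is (-27*cos(3*t))/(30); substituting t = 0 gives -9/10.

-9/10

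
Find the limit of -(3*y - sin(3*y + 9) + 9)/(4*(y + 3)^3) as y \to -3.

-9/8

Direct substitution gives 0/0.
Apply L'Hôpital: lim (3 - 3*cos(3*y + 9))/(-12*(y + 3)^2), still 0/0.
Apply L'Hôpital: lim (9*sin(3*y + 9))/(-24*y - 72), still 0/0.
After 3 applications of L'Hôpital's rule the quotient is (27*cos(3*y + 9))/(-24); substituting y = -3 gives -9/8.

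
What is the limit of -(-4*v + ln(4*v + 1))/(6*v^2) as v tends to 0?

Direct substitution gives 0/0.
Apply L'Hôpital: lim (-4 + 4/(4*v + 1))/(-12*v), still 0/0.
After 2 applications of L'Hôpital's rule the quotient is (-16/(4*v + 1)^2)/(-12); substituting v = 0 gives 4/3.

4/3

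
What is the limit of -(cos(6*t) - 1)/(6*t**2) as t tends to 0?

3

Direct substitution gives 0/0.
Apply L'Hôpital: lim (-6*sin(6*t))/(-12*t), still 0/0.
After 2 applications of L'Hôpital's rule the quotient is (-36*cos(6*t))/(-12); substituting t = 0 gives 3.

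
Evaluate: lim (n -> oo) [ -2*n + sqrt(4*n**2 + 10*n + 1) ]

5/2

An ∞ − ∞ form. Rationalising with the conjugate, the difference becomes (10n + 1) / (√(4*n^2 + 10*n + 1) + 2n).
For large n the denominator behaves like 2·2n, so the quotient tends to 10/4 = 5/2.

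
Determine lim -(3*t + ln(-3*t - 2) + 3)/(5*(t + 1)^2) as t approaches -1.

Direct substitution gives 0/0.
Apply L'Hôpital: lim (3 - 3/(-3*t - 2))/(-10*t - 10), still 0/0.
After 2 applications of L'Hôpital's rule the quotient is (-9/(-3*t - 2)^2)/(-10); substituting t = -1 gives 9/10.

9/10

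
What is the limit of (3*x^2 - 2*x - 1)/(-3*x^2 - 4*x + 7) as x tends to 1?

Since x = 1 makes numerator and denominator zero, (x - 1) divides both.
Cancelling it gives (3*x + 1)/(-3*x - 7); now plug in x = 1 to get -2/5.

-2/5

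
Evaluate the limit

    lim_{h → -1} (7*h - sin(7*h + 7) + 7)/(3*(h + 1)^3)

Direct substitution gives 0/0.
Apply L'Hôpital: lim (7 - 7*cos(7*h + 7))/(9*(h + 1)^2), still 0/0.
Apply L'Hôpital: lim (49*sin(7*h + 7))/(18*h + 18), still 0/0.
After 3 applications of L'Hôpital's rule the quotient is (343*cos(7*h + 7))/(18); substituting h = -1 gives 343/18.

343/18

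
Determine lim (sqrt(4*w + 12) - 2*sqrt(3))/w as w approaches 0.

√(3)/3

A 0/0 form; rationalise with √(12 + 4w) + √12. This collapses the numerator to 4w, leaving 4/(√(12 + 4w) + √12) → 4/(2√12) = √(3)/3.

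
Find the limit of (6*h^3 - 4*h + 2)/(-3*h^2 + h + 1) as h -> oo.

-∞

The numerator has higher degree (3 > 2); the quotient behaves like (6/(-3))·h^1 for large |h|.
As h → +∞ this diverges to -∞.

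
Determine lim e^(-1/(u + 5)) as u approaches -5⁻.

∞

As u → -5⁻, -1/(u + 5) → +∞, so e^(-1/(u + 5)) → ∞.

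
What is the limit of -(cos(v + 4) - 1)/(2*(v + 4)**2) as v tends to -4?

1/4

Direct substitution gives 0/0.
Apply L'Hôpital: lim (-sin(v + 4))/(-4*v - 16), still 0/0.
After 2 applications of L'Hôpital's rule the quotient is (-cos(v + 4))/(-4); substituting v = -4 gives 1/4.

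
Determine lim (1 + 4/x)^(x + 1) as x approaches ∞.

e^(4)

The base → 1 and the exponent → ∞: a 1^∞ form.
Take logarithms: (x + 1)·ln(1 + 4/x). Since ln(1+u) ~ u for small u, this behaves like (x)·(4/x) → 4.
So the limit is e^(4).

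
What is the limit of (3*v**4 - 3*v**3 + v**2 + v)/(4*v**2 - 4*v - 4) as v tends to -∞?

The numerator has higher degree (4 > 2); the quotient behaves like (3/(4))·v^2 for large |v|.
As v → −∞ this diverges to ∞.

∞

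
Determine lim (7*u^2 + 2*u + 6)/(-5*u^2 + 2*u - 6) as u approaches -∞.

-7/5

Numerator and denominator both have degree 2.
Dividing every term by u^2, all lower-order terms vanish and the limit is the ratio of leading coefficients, 7/(-5) = -7/5.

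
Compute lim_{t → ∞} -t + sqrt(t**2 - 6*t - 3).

-3

An ∞ − ∞ form. Rationalising with the conjugate, the difference becomes (-6t - 3) / (√(t^2 - 6*t - 3) + t).
For large t the denominator behaves like 2·t, so the quotient tends to -6/2 = -3.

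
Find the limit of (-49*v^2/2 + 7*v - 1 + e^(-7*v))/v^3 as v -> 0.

-343/6

Direct substitution gives 0/0.
Apply L'Hôpital: lim (-49*v + 7 - 7*e^(-7*v))/(3*v^2), still 0/0.
Apply L'Hôpital: lim (-49 + 49*e^(-7*v))/(6*v), still 0/0.
After 3 applications of L'Hôpital's rule the quotient is (-343*e^(-7*v))/(6); substituting v = 0 gives -343/6.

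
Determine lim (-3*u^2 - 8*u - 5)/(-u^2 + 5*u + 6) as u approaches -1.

Direct substitution gives 0/0, so factor. Both numerator and denominator have (u + 1) as a factor.
After cancelling, the expression reduces to (-3*u - 5)/(6 - u).
Substituting u = -1 gives -2/7.

-2/7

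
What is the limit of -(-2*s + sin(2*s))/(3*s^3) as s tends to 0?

4/9

Direct substitution gives 0/0.
Apply L'Hôpital: lim (2*cos(2*s) - 2)/(-9*s^2), still 0/0.
Apply L'Hôpital: lim (-4*sin(2*s))/(-18*s), still 0/0.
After 3 applications of L'Hôpital's rule the quotient is (-8*cos(2*s))/(-18); substituting s = 0 gives 4/9.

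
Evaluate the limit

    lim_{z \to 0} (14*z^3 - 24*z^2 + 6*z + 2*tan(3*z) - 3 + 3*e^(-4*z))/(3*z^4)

32/3

Substitution gives 0/0; apply L'Hôpital's rule 4 times.
After differentiating numerator and denominator 4 times the quotient is (48*(27*(3*tan(3*z)^2 + 2)*e^(4*z)*tan(3*z)/cos(3*z)^2 + 16)*e^(-4*z))/(72); at z = 0 this is 32/3.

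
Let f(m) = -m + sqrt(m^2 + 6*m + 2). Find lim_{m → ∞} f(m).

This has the form ∞ − ∞. Multiply and divide by the conjugate √(m^2 + 6*m + 2) + m.
That gives (6m + 2) / (√(m^2 + 6*m + 2) + m).
Divide numerator and denominator by m: the limit is 6/(2·1) = 3.

3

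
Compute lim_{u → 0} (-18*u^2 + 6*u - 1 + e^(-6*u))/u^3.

-36

Direct substitution gives 0/0.
Apply L'Hôpital: lim (-36*u + 6 - 6*e^(-6*u))/(3*u^2), still 0/0.
Apply L'Hôpital: lim (-36 + 36*e^(-6*u))/(6*u), still 0/0.
After 3 applications of L'Hôpital's rule the quotient is (-216*e^(-6*u))/(6); substituting u = 0 gives -36.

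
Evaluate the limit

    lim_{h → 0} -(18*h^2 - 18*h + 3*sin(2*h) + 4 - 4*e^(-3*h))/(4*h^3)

-7/2

Substitution gives 0/0 (the numerator vanishes to order 3).
Expand each term to order h^3: the coefficient of h^3 in -4·e^(-3h) is 18 and in 3·sin(2h) is -4.
Lower-order terms cancel with the polynomial part, so the numerator is (14)·h^3 + o(h^3), and the limit is (14)/(-4) = -7/2.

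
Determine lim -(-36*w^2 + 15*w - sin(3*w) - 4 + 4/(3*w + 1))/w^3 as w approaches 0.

207/2

Substitution gives 0/0 (the numerator vanishes to order 3).
Expand each term to order w^3: the coefficient of w^3 in −sin(3w) is 9/2 and in 4·1/(1 + 3w) is -108.
Lower-order terms cancel with the polynomial part, so the numerator is (-207/2)·w^3 + o(w^3), and the limit is (-207/2)/(-1) = 207/2.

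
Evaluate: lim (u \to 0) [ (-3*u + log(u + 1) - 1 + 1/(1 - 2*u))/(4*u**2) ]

7/8

Substitution gives 0/0; apply L'Hôpital's rule 2 times.
After differentiating numerator and denominator 2 times the quotient is (-8/(2*u - 1)^3 - 1/(u + 1)^2)/(8); at u = 0 this is 7/8.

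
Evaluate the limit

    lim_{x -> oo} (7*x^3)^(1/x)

Base → ∞ and exponent → 0: an ∞^0 form.
Take logs: (1/x)·ln(7·x^3) = (ln 7 + 3·ln x)/x → 0.
So the limit is e^0 = 1.

1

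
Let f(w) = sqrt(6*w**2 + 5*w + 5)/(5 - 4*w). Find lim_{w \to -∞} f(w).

For large |w|, √(6*w^2 + 5*w + 5) ≈ √6·|w| and the denominator ≈ -4w.
Since w → −∞, |w| = −w, giving −√6/(-4) = √(6)/4.

√(6)/4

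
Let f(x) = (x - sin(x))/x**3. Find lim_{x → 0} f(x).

1/6

Direct substitution gives 0/0.
Apply L'Hôpital: lim (1 - cos(x))/(3*x^2), still 0/0.
Apply L'Hôpital: lim (sin(x))/(6*x), still 0/0.
After 3 applications of L'Hôpital's rule the quotient is (cos(x))/(6); substituting x = 0 gives 1/6.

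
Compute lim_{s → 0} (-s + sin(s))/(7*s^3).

-1/42

Direct substitution gives 0/0.
Apply L'Hôpital: lim (cos(s) - 1)/(21*s^2), still 0/0.
Apply L'Hôpital: lim (-sin(s))/(42*s), still 0/0.
After 3 applications of L'Hôpital's rule the quotient is (-cos(s))/(42); substituting s = 0 gives -1/42.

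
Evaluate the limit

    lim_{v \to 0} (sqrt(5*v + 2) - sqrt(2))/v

5*√(2)/4

A 0/0 form; rationalise with √(2 + 5v) + √2. This collapses the numerator to 5v, leaving 5/(√(2 + 5v) + √2) → 5/(2√2) = 5*√(2)/4.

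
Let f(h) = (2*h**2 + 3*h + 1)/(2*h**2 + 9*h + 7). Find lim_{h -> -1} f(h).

-1/5

Since h = -1 makes numerator and denominator zero, (h + 1) divides both.
Cancelling it gives (2*h + 1)/(2*h + 7); now plug in h = -1 to get -1/5.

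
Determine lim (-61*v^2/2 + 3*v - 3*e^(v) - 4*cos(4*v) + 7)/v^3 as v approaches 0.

Substitution gives 0/0 (the numerator vanishes to order 3).
Expand each term to order v^3: the coefficient of v^3 in -4·cos(4v) is 0 and in -3·e^(v) is -1/2.
Lower-order terms cancel with the polynomial part, so the numerator is (-1/2)·v^3 + o(v^3), and the limit is (-1/2)/(1) = -1/2.

-1/2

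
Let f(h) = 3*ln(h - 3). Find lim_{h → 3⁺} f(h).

-∞

As h → 3⁺, h - 3 → 0⁺ and ln(h - 3) → −∞.
Multiplying by 3 gives -∞.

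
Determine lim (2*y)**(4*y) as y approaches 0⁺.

Base → 0⁺ and exponent → 0⁺: a 0^0 form.
Take logs: 4y·ln(2y). This is 0·(−∞); rewriting as ln(2y)/(1/(4y)) and applying L'Hôpital gives 0.
Hence the limit is e^0 = 1.

1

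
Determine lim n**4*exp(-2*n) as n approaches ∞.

Write as n^4/e^{2n}, an ∞/∞ form.
Exponential growth dominates any polynomial, so repeated L'Hôpital (or the standard result) gives 0.

0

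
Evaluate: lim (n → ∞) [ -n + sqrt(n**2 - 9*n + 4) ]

-9/2

This has the form ∞ − ∞. Multiply and divide by the conjugate √(n^2 - 9*n + 4) + n.
That gives (-9n + 4) / (√(n^2 - 9*n + 4) + n).
Divide numerator and denominator by n: the limit is -9/(2·1) = -9/2.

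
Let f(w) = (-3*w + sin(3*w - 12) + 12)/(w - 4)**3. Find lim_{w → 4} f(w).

-9/2

Direct substitution gives 0/0.
Apply L'Hôpital: lim (3*cos(3*w - 12) - 3)/(3*(w - 4)^2), still 0/0.
Apply L'Hôpital: lim (-9*sin(3*w - 12))/(6*w - 24), still 0/0.
After 3 applications of L'Hôpital's rule the quotient is (-27*cos(3*w - 12))/(6); substituting w = 4 gives -9/2.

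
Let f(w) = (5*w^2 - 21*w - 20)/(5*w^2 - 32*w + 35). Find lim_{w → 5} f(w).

29/18

Since w = 5 makes numerator and denominator zero, (w - 5) divides both.
Cancelling it gives (5*w + 4)/(5*w - 7); now plug in w = 5 to get 29/18.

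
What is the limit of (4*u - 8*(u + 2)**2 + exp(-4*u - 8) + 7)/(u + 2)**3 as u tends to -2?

-32/3

Direct substitution gives 0/0.
Apply L'Hôpital: lim (-16*u - 4*e^(-4*u - 8) - 28)/(3*(u + 2)^2), still 0/0.
Apply L'Hôpital: lim (16*e^(-4*u - 8) - 16)/(6*u + 12), still 0/0.
After 3 applications of L'Hôpital's rule the quotient is (-64*e^(-4*u - 8))/(6); substituting u = -2 gives -32/3.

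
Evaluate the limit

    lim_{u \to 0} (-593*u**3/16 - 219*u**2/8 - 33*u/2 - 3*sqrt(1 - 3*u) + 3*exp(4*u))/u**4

5311/128

Substitution gives 0/0 (the numerator vanishes to order 4).
Expand each term to order u^4: the coefficient of u^4 in 3·e^(4u) is 32 and in -3·√(1 - 3u) is 1215/128.
Lower-order terms cancel with the polynomial part, so the numerator is (5311/128)·u^4 + o(u^4), and the limit is (5311/128)/(1) = 5311/128.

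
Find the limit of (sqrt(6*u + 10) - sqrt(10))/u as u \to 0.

A 0/0 form; rationalise with √(10 + 6u) + √10. This collapses the numerator to 6u, leaving 6/(√(10 + 6u) + √10) → 6/(2√10) = 3*√(10)/10.

3*√(10)/10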